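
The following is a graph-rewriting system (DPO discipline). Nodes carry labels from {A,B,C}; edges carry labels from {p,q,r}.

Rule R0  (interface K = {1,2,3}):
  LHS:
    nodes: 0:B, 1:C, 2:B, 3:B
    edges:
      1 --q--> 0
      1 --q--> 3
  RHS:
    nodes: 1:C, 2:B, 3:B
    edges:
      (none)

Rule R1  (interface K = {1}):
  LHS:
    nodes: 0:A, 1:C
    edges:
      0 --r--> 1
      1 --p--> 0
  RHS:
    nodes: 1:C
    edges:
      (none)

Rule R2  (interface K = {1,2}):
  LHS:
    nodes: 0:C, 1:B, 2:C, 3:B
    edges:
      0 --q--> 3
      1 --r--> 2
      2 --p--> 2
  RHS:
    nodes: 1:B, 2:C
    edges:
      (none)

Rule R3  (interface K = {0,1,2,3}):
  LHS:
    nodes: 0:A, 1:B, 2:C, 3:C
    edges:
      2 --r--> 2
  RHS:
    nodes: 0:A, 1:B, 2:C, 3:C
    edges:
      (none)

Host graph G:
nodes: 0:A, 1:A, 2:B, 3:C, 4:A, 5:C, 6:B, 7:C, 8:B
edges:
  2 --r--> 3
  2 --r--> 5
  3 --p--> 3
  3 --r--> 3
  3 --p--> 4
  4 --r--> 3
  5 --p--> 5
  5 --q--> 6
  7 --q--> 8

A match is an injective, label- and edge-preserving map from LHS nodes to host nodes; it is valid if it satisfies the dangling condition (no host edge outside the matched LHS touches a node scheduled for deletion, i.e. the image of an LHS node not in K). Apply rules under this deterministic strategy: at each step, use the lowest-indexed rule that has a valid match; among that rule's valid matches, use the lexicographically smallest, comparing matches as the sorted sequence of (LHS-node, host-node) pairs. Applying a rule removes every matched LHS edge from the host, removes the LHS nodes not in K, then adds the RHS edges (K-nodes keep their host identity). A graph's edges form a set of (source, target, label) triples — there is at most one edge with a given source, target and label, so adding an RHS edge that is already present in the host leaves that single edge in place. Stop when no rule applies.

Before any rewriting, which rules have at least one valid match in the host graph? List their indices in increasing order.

R0: no valid match — LHS pattern not found
R1: 1 valid match — {0↦4, 1↦3}
R2: 2 valid matches — {0↦7, 1↦2, 2↦3, 3↦8}, {0↦7, 1↦2, 2↦5, 3↦8}
R3: 18 valid matches — {0↦0, 1↦2, 2↦3, 3↦5}, {0↦0, 1↦2, 2↦3, 3↦7}, {0↦0, 1↦6, 2↦3, 3↦5} (+15 more)

Answer: [R1,R2,R3]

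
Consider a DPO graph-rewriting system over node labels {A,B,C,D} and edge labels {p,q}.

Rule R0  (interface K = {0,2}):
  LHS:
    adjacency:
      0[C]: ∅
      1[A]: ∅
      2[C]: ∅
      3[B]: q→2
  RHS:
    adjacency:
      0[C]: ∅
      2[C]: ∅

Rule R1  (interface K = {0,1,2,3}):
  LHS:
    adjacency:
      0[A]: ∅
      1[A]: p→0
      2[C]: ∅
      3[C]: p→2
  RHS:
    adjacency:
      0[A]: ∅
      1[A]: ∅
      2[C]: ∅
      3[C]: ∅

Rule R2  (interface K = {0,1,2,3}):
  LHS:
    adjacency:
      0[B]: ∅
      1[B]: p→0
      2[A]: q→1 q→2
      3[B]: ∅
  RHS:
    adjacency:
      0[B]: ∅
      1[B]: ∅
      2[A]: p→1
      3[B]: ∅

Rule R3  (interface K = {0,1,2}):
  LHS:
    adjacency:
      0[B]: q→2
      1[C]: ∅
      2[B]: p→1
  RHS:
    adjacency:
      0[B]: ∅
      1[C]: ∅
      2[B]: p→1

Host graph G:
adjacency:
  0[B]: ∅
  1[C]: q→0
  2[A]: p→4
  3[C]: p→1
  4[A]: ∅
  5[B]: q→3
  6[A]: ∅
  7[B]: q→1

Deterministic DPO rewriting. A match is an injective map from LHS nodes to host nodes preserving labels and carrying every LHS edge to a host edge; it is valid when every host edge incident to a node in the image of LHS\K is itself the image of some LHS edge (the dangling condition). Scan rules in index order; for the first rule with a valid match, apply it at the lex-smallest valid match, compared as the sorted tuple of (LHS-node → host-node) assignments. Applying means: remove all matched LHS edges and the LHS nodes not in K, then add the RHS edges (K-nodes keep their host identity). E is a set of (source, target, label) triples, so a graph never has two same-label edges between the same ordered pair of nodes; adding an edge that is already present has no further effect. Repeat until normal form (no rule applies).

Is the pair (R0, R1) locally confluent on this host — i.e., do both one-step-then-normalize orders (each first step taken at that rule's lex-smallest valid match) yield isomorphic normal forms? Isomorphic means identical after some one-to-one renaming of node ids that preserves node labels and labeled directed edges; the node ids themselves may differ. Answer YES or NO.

branch R0-first: apply at {0↦1, 1↦6, 2↦3, 3↦5} → |E|=4, then 2 more step(s) → NF |V|=4 |E|=1 V={0:B, 1:C, 3:C, 4:A} E=1-q->0
branch R1-first: apply at {0↦4, 1↦2, 2↦1, 3↦3} → |E|=3, then 2 more step(s) → NF |V|=4 |E|=1 V={0:B, 1:C, 3:C, 6:A} E=1-q->0
graphs isomorphic (equal up to label-preserving node renaming)

Answer: YES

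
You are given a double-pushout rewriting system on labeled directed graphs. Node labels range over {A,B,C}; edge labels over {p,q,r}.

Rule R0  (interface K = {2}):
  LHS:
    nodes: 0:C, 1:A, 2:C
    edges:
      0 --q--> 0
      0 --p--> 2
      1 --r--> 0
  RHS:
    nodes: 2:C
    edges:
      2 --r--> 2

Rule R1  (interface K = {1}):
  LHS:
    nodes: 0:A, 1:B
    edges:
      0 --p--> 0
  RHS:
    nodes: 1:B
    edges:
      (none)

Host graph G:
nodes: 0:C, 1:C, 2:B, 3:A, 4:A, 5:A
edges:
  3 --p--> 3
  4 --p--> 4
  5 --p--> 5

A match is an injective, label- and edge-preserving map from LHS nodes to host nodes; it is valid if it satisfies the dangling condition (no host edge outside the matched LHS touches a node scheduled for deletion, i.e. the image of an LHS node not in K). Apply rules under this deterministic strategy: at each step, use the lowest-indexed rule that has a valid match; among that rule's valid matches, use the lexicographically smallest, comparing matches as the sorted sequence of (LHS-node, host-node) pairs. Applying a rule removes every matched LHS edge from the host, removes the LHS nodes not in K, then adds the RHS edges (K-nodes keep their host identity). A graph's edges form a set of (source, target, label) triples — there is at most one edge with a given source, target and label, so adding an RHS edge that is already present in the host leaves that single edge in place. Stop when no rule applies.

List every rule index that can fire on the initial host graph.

Answer: [R1]

Derivation:
R0: no valid match — LHS pattern not found
R1: 3 valid matches — {0↦3, 1↦2}, {0↦4, 1↦2}, {0↦5, 1↦2}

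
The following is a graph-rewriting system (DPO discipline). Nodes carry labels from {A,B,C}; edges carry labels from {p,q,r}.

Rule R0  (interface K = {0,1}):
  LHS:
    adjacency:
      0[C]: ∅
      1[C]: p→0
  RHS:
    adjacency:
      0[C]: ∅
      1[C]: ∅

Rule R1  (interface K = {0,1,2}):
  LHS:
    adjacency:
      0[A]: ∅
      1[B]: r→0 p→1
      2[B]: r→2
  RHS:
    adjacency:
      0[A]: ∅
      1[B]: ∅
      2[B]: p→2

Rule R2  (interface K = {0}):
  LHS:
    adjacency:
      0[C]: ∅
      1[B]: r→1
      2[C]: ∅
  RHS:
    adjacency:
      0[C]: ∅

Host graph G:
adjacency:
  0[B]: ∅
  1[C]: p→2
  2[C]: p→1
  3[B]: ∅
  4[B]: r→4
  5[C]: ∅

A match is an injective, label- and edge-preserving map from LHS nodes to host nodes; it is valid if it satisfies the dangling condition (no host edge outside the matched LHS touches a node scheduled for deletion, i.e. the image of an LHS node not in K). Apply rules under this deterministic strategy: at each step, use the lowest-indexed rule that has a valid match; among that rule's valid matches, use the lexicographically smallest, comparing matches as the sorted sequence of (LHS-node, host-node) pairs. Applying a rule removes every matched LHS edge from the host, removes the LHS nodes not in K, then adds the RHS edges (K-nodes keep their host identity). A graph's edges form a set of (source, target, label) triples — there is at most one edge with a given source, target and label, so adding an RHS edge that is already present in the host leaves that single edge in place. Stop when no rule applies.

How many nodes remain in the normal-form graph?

initial: |V|=6 |E|=3  E = 1-p->2 2-p->1 4-r->4
step 1: apply R0 at {0↦1, 1↦2}  → |V|=6 |E|=2  E = 1-p->2 4-r->4
step 2: apply R0 at {0↦2, 1↦1}  → |V|=6 |E|=1  E = 4-r->4
step 3: apply R2 at {0↦1, 1↦4, 2↦2}  → |V|=4 |E|=0  E = ∅
normal form: no rule applies after step 3
NF nodes: {0:B, 1:C, 3:B, 5:C}

Answer: 4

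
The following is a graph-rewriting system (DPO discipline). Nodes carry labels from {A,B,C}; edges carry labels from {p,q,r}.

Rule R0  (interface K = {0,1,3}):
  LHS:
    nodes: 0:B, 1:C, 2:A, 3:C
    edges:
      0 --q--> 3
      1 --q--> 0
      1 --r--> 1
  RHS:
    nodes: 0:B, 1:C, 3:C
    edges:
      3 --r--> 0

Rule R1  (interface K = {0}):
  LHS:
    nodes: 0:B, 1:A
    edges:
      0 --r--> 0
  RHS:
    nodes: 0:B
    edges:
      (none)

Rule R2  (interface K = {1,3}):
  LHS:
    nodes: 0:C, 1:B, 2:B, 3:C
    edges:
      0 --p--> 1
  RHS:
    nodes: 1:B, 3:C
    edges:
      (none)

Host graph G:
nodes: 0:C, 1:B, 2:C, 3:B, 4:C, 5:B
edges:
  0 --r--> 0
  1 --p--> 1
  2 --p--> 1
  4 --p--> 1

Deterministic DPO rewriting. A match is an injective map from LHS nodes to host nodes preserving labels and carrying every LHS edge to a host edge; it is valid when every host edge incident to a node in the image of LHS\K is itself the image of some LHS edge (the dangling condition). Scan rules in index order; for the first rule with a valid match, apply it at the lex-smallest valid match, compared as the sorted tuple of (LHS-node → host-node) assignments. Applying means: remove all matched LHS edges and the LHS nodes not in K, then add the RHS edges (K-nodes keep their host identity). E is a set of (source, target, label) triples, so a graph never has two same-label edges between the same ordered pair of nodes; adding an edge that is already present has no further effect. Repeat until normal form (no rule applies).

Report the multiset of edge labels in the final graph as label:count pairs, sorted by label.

initial: |V|=6 |E|=4  E = 0-r->0 1-p->1 2-p->1 4-p->1
step 1: apply R2 at {0↦2, 1↦1, 2↦3, 3↦0}  → |V|=4 |E|=3  E = 0-r->0 1-p->1 4-p->1
step 2: apply R2 at {0↦4, 1↦1, 2↦5, 3↦0}  → |V|=2 |E|=2  E = 0-r->0 1-p->1
normal form: no rule applies after step 2
NF edges: [(0, 0, 'r'), (1, 1, 'p')]

Answer: p:1 r:1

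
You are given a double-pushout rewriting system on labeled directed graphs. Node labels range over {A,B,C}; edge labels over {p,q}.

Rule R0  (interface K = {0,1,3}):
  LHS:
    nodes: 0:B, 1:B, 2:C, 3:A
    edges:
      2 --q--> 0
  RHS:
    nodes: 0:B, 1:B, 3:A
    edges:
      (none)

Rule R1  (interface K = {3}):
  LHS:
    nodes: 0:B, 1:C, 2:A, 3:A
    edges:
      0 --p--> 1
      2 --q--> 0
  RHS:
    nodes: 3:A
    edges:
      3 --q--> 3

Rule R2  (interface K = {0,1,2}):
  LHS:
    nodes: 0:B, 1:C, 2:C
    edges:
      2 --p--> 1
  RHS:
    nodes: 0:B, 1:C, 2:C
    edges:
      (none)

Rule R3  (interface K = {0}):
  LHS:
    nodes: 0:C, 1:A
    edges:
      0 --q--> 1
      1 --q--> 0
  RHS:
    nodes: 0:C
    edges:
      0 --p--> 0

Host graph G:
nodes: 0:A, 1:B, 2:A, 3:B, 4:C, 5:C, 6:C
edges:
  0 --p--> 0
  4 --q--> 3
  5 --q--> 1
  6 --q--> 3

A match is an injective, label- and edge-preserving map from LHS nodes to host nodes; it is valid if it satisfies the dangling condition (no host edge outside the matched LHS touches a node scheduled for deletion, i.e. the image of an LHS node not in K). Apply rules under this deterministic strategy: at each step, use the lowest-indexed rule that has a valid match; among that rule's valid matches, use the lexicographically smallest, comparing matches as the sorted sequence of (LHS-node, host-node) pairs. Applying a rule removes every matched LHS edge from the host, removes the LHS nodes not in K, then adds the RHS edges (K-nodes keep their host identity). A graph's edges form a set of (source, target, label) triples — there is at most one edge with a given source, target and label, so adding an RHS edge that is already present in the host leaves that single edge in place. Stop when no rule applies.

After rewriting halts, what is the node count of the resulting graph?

[0] host  ⇒  7 nodes, 4 edges  {0-p->0 4-q->3 5-q->1 6-q->3}
[1] R0 @ {0↦1, 1↦3, 2↦5, 3↦0}  ⇒  6 nodes, 3 edges  {0-p->0 4-q->3 6-q->3}
[2] R0 @ {0↦3, 1↦1, 2↦4, 3↦0}  ⇒  5 nodes, 2 edges  {0-p->0 6-q->3}
[3] R0 @ {0↦3, 1↦1, 2↦6, 3↦0}  ⇒  4 nodes, 1 edges  {0-p->0}
halt: no rule applies after step 3
NF nodes: {0:A, 1:B, 2:A, 3:B}

Answer: 4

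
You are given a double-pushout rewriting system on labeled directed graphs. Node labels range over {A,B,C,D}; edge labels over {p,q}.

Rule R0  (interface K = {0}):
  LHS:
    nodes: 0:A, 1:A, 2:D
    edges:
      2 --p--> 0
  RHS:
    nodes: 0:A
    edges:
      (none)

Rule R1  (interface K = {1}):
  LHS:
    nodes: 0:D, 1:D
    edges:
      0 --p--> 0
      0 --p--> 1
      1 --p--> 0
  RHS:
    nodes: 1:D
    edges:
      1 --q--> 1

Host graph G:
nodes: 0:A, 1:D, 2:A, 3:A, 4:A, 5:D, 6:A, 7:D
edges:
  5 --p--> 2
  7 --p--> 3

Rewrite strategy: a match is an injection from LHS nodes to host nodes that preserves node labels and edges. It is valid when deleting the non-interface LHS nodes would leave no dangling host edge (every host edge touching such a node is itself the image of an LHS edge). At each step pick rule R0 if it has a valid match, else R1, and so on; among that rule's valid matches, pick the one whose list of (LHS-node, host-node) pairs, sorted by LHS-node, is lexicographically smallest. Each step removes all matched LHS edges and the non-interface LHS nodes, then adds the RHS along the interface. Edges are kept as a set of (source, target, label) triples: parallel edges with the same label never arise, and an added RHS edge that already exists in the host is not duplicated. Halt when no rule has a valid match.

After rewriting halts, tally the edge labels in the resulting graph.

start.  V:8 E:2  edges: 5-p->2 7-p->3
1. fire R0 via {0↦2, 1↦0, 2↦5}  →  V:6 E:1  edges: 7-p->3
2. fire R0 via {0↦3, 1↦2, 2↦7}  →  V:4 E:0  edges: ∅
final graph: no rule applies after step 2
NF edges: []

Answer: (no edges)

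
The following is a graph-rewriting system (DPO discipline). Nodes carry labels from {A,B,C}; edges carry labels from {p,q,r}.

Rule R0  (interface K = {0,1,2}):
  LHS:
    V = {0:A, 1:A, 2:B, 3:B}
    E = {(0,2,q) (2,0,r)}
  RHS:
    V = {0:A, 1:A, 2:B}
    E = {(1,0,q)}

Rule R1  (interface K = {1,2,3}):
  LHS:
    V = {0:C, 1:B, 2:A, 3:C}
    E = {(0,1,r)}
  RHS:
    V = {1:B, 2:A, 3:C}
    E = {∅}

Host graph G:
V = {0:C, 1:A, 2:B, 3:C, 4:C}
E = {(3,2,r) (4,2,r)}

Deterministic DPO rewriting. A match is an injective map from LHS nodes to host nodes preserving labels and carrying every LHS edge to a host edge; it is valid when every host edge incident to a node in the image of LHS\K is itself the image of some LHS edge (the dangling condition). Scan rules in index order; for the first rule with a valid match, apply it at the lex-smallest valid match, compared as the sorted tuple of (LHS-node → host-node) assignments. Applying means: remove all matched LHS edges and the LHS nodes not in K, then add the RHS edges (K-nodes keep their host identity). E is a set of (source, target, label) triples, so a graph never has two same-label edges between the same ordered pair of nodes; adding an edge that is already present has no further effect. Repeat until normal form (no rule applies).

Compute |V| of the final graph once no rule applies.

start.  V:5 E:2  edges: 3-r->2 4-r->2
1. fire R1 via {0↦3, 1↦2, 2↦1, 3↦0}  →  V:4 E:1  edges: 4-r->2
2. fire R1 via {0↦4, 1↦2, 2↦1, 3↦0}  →  V:3 E:0  edges: ∅
final graph: no rule applies after step 2
NF nodes: {0:C, 1:A, 2:B}

Answer: 3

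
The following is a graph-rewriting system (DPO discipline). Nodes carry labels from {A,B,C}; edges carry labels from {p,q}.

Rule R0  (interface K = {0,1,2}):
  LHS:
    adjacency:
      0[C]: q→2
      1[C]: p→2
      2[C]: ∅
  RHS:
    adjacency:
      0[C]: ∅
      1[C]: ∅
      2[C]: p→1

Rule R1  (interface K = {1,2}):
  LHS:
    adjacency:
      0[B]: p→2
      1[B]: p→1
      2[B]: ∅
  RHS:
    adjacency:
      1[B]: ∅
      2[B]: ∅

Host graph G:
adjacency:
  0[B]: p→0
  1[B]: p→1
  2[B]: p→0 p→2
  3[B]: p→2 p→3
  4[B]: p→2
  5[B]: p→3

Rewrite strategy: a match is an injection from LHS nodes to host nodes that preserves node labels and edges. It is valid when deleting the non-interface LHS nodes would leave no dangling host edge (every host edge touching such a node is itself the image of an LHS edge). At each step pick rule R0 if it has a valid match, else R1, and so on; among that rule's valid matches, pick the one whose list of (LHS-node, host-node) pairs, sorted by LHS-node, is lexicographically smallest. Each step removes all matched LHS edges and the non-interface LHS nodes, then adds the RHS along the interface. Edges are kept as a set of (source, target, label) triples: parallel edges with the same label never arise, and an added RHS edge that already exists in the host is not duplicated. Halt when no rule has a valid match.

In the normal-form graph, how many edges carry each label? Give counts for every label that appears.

start.  V:6 E:8  edges: 0-p->0 1-p->1 2-p->0 2-p->2 3-p->2 3-p->3 4-p->2 5-p->3
1. fire R1 via {0↦4, 1↦0, 2↦2}  →  V:5 E:6  edges: 1-p->1 2-p->0 2-p->2 3-p->2 3-p->3 5-p->3
2. fire R1 via {0↦5, 1↦1, 2↦3}  →  V:4 E:4  edges: 2-p->0 2-p->2 3-p->2 3-p->3
final graph: no rule applies after step 2
NF edges: [(2, 0, 'p'), (2, 2, 'p'), (3, 2, 'p'), (3, 3, 'p')]

Answer: p:4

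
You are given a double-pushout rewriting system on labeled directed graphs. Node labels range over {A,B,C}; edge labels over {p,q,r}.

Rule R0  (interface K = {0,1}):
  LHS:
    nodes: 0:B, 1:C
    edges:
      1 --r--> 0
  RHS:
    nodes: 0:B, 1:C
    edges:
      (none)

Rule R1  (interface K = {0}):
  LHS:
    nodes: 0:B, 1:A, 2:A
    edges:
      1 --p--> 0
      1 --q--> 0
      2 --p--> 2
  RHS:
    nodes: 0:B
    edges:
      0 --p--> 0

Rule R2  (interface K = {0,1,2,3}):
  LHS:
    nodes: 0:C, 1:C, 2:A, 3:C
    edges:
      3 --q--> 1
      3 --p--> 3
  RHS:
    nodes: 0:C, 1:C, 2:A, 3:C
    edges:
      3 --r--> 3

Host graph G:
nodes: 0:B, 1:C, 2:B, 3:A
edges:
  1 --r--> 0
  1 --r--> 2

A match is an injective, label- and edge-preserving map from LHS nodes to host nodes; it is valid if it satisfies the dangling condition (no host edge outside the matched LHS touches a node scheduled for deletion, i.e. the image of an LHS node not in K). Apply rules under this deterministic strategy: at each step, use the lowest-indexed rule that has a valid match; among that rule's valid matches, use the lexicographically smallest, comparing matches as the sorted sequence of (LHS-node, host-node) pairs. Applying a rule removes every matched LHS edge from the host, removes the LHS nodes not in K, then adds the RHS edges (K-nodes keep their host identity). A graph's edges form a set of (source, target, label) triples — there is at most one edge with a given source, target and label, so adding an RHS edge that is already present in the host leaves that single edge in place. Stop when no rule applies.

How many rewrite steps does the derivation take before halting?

initial: |V|=4 |E|=2  E = 1-r->0 1-r->2
step 1: apply R0 at {0↦0, 1↦1}  → |V|=4 |E|=1  E = 1-r->2
step 2: apply R0 at {0↦2, 1↦1}  → |V|=4 |E|=0  E = ∅
final graph: no rule applies after step 2

Answer: 2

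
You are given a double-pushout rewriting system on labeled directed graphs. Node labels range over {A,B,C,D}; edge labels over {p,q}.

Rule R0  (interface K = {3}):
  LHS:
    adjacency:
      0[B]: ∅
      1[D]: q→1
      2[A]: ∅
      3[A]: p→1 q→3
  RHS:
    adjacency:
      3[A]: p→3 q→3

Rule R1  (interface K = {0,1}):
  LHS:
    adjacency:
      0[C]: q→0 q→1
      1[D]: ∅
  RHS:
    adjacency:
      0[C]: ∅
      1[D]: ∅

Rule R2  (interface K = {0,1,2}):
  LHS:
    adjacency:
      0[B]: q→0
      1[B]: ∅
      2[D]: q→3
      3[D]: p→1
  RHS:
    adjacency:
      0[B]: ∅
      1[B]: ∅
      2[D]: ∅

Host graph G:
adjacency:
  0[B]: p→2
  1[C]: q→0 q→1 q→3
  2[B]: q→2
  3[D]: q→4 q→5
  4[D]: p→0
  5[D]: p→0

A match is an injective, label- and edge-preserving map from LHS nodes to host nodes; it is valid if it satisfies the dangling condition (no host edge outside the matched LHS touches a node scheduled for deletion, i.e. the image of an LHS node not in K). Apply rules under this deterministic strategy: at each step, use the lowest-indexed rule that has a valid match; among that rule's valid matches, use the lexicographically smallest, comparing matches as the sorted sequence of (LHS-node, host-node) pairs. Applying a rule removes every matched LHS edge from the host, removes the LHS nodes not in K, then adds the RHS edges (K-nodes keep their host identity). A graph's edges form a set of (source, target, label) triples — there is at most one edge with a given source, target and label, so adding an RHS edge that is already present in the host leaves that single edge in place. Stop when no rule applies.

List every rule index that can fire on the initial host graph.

R0: no valid match — LHS pattern not found
R1: 1 valid match — {0↦1, 1↦3}
R2: 2 valid matches — {0↦2, 1↦0, 2↦3, 3↦4}, {0↦2, 1↦0, 2↦3, 3↦5}

Answer: [R1,R2]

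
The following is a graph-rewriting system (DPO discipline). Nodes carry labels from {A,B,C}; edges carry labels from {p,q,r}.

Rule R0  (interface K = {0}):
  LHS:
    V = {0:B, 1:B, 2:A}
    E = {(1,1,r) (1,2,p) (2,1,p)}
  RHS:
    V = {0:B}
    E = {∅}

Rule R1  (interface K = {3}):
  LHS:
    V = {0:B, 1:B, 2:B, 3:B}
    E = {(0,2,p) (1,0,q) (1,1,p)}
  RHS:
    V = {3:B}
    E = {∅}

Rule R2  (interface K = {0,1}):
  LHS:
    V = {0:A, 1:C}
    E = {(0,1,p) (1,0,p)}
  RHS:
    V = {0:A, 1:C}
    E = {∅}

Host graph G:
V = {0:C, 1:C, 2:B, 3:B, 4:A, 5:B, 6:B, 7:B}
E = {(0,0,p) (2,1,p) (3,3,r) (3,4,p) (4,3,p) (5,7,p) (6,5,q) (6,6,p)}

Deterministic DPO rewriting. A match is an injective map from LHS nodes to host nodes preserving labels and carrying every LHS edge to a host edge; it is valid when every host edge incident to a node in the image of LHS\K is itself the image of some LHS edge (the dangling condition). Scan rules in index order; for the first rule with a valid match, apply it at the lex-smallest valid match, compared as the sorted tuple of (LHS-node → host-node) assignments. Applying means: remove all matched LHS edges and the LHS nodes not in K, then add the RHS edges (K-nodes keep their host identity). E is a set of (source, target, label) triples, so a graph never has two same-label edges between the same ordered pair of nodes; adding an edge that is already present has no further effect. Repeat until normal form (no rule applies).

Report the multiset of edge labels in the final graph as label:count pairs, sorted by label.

[0] host  ⇒  8 nodes, 8 edges  {0-p->0 2-p->1 3-r->3 3-p->4 4-p->3 5-p->7 6-q->5 6-p->6}
[1] R0 @ {0↦2, 1↦3, 2↦4}  ⇒  6 nodes, 5 edges  {0-p->0 2-p->1 5-p->7 6-q->5 6-p->6}
[2] R1 @ {0↦5, 1↦6, 2↦7, 3↦2}  ⇒  3 nodes, 2 edges  {0-p->0 2-p->1}
normal form: no rule applies after step 2
NF edges: [(0, 0, 'p'), (2, 1, 'p')]

Answer: p:2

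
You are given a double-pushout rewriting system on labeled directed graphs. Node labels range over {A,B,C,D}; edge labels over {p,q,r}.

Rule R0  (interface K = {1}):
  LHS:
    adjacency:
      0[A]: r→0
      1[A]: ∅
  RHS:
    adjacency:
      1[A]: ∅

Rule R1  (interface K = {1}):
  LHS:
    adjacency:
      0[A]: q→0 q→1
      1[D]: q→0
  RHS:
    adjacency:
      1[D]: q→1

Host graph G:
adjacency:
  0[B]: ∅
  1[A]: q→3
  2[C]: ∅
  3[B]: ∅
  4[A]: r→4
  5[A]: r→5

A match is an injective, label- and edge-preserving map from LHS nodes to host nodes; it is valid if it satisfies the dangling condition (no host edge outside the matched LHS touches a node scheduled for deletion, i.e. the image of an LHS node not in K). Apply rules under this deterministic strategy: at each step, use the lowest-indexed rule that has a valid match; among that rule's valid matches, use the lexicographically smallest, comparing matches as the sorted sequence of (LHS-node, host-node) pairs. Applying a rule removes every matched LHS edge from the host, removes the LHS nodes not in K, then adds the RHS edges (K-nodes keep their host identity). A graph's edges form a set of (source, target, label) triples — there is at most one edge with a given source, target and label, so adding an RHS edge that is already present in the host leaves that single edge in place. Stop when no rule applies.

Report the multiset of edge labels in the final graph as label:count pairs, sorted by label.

Answer: q:1

Derivation:
[0] host  ⇒  6 nodes, 3 edges  {1-q->3 4-r->4 5-r->5}
[1] R0 @ {0↦4, 1↦1}  ⇒  5 nodes, 2 edges  {1-q->3 5-r->5}
[2] R0 @ {0↦5, 1↦1}  ⇒  4 nodes, 1 edges  {1-q->3}
normal form: no rule applies after step 2
NF edges: [(1, 3, 'q')]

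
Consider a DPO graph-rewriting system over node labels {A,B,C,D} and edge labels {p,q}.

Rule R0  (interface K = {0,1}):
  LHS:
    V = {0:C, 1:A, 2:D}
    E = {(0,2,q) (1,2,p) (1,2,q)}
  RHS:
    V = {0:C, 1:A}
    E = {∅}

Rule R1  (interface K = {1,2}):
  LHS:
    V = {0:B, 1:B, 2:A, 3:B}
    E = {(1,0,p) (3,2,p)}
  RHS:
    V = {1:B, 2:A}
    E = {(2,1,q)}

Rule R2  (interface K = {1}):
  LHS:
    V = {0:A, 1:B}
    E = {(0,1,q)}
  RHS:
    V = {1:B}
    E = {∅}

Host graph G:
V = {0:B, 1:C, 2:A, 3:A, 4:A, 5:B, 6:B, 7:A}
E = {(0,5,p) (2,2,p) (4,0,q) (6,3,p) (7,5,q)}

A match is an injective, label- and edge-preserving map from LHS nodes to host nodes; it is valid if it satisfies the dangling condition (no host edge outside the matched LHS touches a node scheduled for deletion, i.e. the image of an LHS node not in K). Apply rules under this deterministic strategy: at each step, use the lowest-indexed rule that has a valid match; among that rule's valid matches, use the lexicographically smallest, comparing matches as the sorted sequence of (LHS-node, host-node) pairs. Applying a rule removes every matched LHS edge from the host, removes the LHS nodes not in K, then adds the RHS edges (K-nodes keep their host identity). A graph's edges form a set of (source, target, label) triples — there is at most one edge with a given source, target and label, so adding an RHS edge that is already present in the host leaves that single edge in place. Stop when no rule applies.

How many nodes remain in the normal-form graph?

Answer: 3

Steps:
initial: |V|=8 |E|=5  E = 0-p->5 2-p->2 4-q->0 6-p->3 7-q->5
step 1: apply R2 at {0↦4, 1↦0}  → |V|=7 |E|=4  E = 0-p->5 2-p->2 6-p->3 7-q->5
step 2: apply R2 at {0↦7, 1↦5}  → |V|=6 |E|=3  E = 0-p->5 2-p->2 6-p->3
step 3: apply R1 at {0↦5, 1↦0, 2↦3, 3↦6}  → |V|=4 |E|=2  E = 2-p->2 3-q->0
step 4: apply R2 at {0↦3, 1↦0}  → |V|=3 |E|=1  E = 2-p->2
final graph: no rule applies after step 4
NF nodes: {0:B, 1:C, 2:A}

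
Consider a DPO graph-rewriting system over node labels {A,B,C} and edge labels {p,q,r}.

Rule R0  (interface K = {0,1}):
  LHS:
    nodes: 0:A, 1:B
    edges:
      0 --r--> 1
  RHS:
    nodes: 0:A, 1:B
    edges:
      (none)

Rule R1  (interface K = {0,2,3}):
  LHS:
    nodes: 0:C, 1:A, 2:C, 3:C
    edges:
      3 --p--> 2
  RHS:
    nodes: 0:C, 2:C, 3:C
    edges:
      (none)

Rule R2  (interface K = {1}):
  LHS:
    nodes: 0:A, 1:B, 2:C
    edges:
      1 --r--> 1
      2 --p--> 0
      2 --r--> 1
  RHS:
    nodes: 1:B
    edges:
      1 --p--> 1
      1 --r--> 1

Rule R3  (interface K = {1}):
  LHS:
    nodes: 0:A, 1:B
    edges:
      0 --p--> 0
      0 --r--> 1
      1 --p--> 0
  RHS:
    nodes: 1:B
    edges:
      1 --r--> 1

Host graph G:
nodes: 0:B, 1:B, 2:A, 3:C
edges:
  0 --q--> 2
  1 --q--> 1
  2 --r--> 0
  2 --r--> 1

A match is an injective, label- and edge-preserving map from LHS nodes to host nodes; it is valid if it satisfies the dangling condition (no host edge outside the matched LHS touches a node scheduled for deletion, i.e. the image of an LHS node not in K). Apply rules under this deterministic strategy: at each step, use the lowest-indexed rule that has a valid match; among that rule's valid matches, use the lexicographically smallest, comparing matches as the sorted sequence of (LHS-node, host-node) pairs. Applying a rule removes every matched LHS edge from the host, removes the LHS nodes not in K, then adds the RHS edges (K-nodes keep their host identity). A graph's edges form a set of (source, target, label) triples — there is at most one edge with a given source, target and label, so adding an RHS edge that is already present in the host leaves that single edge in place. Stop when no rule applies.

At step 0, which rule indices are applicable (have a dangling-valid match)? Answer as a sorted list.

Answer: [R0]

Rewrite trace:
R0: 2 valid matches — {0↦2, 1↦0}, {0↦2, 1↦1}
R1: no valid match — LHS pattern not found
R2: no valid match — LHS pattern not found
R3: no valid match — LHS pattern not found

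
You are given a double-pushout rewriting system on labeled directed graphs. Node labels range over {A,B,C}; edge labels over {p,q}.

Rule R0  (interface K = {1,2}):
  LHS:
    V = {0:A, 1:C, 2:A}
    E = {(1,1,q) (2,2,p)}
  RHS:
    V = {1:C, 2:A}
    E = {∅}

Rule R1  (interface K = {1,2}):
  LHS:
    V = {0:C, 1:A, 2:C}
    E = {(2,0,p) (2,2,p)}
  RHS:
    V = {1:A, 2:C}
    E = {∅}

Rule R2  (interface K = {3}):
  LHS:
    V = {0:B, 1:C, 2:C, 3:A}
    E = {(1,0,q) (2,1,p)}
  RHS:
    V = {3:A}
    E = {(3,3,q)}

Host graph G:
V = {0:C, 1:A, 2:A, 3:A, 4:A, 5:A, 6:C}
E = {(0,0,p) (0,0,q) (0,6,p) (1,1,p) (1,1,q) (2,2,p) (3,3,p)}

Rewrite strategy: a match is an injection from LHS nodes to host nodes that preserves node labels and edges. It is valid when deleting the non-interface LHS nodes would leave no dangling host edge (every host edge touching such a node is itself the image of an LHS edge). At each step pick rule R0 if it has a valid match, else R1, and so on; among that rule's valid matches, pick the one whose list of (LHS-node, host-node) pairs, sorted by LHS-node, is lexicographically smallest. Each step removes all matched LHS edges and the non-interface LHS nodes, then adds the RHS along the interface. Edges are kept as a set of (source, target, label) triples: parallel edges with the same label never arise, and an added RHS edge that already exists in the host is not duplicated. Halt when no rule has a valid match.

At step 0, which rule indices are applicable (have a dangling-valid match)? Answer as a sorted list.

Answer: [R0,R1]

Derivation:
R0: 6 valid matches — {0↦4, 1↦0, 2↦1}, {0↦4, 1↦0, 2↦2}, {0↦4, 1↦0, 2↦3} (+3 more)
R1: 5 valid matches — {0↦6, 1↦1, 2↦0}, {0↦6, 1↦2, 2↦0}, {0↦6, 1↦3, 2↦0} (+2 more)
R2: no valid match — LHS pattern not found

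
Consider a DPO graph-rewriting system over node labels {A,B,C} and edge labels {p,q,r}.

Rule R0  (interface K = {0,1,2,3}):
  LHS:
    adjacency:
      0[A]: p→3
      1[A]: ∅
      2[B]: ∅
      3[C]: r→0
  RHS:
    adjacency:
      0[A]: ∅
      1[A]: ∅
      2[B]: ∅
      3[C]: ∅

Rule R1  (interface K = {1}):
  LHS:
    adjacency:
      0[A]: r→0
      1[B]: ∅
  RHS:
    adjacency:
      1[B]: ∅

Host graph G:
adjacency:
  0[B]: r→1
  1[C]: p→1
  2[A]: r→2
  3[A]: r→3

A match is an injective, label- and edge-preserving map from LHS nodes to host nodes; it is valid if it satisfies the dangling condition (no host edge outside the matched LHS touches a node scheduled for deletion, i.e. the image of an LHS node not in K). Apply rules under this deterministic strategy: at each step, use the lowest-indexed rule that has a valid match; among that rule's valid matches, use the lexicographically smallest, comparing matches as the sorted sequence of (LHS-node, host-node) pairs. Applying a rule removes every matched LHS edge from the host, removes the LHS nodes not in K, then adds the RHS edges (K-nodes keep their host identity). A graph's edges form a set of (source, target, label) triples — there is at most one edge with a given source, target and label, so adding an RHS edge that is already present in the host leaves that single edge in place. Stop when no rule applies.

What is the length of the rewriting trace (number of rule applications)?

[0] host  ⇒  4 nodes, 4 edges  {0-r->1 1-p->1 2-r->2 3-r->3}
[1] R1 @ {0↦2, 1↦0}  ⇒  3 nodes, 3 edges  {0-r->1 1-p->1 3-r->3}
[2] R1 @ {0↦3, 1↦0}  ⇒  2 nodes, 2 edges  {0-r->1 1-p->1}
final graph: no rule applies after step 2

Answer: 2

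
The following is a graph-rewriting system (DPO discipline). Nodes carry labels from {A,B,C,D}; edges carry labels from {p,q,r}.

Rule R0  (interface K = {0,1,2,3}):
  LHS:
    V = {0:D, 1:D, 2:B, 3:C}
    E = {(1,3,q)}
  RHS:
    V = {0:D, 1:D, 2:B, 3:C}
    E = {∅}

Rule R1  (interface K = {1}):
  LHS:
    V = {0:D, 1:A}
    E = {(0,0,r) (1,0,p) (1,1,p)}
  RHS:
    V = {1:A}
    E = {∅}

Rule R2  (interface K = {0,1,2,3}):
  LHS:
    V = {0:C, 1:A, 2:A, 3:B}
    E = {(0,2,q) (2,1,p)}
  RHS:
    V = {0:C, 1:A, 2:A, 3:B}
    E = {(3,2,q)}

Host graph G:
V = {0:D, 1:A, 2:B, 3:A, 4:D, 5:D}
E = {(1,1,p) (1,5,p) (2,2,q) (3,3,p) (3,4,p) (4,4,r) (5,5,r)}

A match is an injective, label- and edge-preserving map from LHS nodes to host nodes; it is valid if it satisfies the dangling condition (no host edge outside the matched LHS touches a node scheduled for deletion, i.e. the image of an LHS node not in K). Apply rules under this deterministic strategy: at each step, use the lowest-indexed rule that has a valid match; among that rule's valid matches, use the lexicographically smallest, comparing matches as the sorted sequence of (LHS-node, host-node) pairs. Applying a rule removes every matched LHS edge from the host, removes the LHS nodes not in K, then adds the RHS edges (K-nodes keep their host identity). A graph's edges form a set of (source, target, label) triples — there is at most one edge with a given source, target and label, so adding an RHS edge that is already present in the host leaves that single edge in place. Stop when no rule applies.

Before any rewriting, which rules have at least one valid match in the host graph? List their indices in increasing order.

Answer: [R1]

Rewrite trace:
R0: no valid match — LHS pattern not found
R1: 2 valid matches — {0↦4, 1↦3}, {0↦5, 1↦1}
R2: no valid match — LHS pattern not found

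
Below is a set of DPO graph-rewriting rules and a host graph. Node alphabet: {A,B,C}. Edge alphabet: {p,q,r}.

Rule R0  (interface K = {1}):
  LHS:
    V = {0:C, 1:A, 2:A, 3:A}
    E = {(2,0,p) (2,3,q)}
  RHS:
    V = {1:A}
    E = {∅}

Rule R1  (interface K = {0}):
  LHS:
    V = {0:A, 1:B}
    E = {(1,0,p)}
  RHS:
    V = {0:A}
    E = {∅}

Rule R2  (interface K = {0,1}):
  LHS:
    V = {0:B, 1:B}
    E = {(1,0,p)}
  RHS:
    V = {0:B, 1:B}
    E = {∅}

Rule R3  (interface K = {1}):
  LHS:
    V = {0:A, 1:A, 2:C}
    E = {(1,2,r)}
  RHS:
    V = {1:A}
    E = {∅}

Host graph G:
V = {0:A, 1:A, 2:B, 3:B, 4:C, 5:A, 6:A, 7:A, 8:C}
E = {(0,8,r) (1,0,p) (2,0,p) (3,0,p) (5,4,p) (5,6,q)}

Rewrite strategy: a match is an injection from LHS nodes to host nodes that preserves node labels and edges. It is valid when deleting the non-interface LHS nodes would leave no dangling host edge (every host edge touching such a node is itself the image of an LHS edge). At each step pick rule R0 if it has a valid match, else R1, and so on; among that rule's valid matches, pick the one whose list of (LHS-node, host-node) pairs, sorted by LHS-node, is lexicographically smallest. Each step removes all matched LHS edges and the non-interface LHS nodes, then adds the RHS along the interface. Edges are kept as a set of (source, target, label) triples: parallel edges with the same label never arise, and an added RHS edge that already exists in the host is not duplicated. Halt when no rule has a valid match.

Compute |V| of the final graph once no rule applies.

Answer: 2

Rewrite trace:
start.  V:9 E:6  edges: 0-r->8 1-p->0 2-p->0 3-p->0 5-p->4 5-q->6
1. fire R0 via {0↦4, 1↦0, 2↦5, 3↦6}  →  V:6 E:4  edges: 0-r->8 1-p->0 2-p->0 3-p->0
2. fire R1 via {0↦0, 1↦2}  →  V:5 E:3  edges: 0-r->8 1-p->0 3-p->0
3. fire R1 via {0↦0, 1↦3}  →  V:4 E:2  edges: 0-r->8 1-p->0
4. fire R3 via {0↦7, 1↦0, 2↦8}  →  V:2 E:1  edges: 1-p->0
final graph: no rule applies after step 4
NF nodes: {0:A, 1:A}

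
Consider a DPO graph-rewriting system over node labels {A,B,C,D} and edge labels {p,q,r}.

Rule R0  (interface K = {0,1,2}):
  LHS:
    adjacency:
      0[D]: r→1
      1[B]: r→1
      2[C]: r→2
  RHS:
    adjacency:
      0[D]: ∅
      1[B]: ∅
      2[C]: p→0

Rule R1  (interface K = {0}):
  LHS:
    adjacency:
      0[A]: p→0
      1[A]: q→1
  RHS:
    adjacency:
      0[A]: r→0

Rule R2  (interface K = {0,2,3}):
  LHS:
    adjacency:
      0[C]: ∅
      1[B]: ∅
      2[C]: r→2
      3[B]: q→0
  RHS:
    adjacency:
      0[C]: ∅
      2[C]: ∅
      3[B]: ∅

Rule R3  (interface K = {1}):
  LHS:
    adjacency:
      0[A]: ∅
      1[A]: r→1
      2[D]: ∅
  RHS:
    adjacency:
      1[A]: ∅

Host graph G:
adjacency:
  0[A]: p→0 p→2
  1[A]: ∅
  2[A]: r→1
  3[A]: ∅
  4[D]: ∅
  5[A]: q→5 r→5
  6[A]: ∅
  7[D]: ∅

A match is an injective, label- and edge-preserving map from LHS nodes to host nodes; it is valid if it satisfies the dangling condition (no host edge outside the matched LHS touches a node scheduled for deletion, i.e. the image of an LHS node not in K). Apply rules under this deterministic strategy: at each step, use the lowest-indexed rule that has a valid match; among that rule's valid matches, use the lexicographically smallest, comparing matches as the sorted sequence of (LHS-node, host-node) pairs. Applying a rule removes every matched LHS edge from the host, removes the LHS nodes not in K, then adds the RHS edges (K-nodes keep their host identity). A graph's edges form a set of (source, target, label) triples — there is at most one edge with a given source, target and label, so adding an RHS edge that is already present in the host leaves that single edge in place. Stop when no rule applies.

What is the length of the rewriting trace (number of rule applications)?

[0] host  ⇒  8 nodes, 5 edges  {0-p->0 0-p->2 2-r->1 5-q->5 5-r->5}
[1] R3 @ {0↦3, 1↦5, 2↦4}  ⇒  6 nodes, 4 edges  {0-p->0 0-p->2 2-r->1 5-q->5}
[2] R1 @ {0↦0, 1↦5}  ⇒  5 nodes, 3 edges  {0-r->0 0-p->2 2-r->1}
[3] R3 @ {0↦6, 1↦0, 2↦7}  ⇒  3 nodes, 2 edges  {0-p->2 2-r->1}
final graph: no rule applies after step 3

Answer: 3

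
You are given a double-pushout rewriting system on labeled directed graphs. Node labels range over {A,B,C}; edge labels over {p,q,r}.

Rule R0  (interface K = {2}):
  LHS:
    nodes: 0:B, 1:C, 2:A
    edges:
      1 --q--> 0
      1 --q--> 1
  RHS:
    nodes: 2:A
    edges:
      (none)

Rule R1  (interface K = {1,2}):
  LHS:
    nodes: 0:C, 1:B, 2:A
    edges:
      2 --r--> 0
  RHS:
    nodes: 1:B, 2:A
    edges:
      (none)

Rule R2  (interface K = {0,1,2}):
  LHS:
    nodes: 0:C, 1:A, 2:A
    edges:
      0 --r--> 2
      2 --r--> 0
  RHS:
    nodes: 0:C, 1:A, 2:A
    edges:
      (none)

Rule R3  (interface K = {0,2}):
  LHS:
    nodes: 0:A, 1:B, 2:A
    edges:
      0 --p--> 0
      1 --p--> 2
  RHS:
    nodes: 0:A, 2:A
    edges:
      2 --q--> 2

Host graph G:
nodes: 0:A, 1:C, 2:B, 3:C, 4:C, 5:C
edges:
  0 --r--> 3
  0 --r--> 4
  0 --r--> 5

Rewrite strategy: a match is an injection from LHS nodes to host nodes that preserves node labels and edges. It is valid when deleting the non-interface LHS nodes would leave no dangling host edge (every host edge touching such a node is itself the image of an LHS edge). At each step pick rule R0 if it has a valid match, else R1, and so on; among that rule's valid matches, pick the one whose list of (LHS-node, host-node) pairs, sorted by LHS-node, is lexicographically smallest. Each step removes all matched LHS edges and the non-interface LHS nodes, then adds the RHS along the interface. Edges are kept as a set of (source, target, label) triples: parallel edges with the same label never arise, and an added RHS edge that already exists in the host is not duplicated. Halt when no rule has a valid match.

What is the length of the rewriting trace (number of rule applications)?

[0] host  ⇒  6 nodes, 3 edges  {0-r->3 0-r->4 0-r->5}
[1] R1 @ {0↦3, 1↦2, 2↦0}  ⇒  5 nodes, 2 edges  {0-r->4 0-r->5}
[2] R1 @ {0↦4, 1↦2, 2↦0}  ⇒  4 nodes, 1 edges  {0-r->5}
[3] R1 @ {0↦5, 1↦2, 2↦0}  ⇒  3 nodes, 0 edges  {∅}
normal form: no rule applies after step 3

Answer: 3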